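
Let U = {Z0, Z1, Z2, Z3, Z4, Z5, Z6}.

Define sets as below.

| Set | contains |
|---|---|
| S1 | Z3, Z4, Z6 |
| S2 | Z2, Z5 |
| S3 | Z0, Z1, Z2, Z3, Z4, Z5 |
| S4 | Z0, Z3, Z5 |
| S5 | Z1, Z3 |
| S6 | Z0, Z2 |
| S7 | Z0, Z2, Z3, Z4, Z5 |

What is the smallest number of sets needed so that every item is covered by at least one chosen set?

2

Take {S1, S3}. Their union is {Z0, Z1, Z2, Z3, Z4, Z5, Z6}, which is all 7 items.
No single set has all 7 items (the largest, S3, has 6), so 2 is optimal.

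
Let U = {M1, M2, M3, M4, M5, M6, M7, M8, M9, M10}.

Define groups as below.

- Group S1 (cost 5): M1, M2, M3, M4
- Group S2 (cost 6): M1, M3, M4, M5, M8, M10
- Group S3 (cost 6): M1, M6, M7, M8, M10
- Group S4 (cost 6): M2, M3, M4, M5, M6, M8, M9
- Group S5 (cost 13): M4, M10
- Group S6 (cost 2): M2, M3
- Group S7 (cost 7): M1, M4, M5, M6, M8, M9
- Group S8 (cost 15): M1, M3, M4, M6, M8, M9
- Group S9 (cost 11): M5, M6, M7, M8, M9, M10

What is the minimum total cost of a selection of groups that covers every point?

12

S3, S4 together cover every point (S3 ∪ S4 = {M1, M2, M3, M4, M5, M6, M7, M8, M9, M10}); total cost 6 + 6 = 12.
No covering selection has total cost below 12.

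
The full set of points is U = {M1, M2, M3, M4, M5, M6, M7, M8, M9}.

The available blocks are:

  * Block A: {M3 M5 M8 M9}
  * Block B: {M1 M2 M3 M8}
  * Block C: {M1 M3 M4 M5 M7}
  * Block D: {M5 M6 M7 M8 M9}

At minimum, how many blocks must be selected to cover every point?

B, C, and D cover everything between them: the union {M1, M2, M3, M4, M5, M6, M7, M8, M9} is all of U.
Only B contains M2, so B is forced; the remaining 5 points need at least 2 more blocks (each remaining block adds at most 4) — so at least 3 blocks are needed, and 3 is optimal.

3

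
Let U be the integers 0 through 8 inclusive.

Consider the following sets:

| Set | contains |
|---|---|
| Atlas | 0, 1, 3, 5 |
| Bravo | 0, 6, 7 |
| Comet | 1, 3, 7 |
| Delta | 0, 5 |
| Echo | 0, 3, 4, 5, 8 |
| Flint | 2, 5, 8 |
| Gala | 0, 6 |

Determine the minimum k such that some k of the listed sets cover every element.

Comet, Echo, Flint, and Gala cover everything between them: the union {0, 1, 2, 3, 4, 5, 6, 7, 8} is all of U.
No 3 of the 7 sets cover everything (all 35 combinations miss at least one element), so 4 is optimal.

4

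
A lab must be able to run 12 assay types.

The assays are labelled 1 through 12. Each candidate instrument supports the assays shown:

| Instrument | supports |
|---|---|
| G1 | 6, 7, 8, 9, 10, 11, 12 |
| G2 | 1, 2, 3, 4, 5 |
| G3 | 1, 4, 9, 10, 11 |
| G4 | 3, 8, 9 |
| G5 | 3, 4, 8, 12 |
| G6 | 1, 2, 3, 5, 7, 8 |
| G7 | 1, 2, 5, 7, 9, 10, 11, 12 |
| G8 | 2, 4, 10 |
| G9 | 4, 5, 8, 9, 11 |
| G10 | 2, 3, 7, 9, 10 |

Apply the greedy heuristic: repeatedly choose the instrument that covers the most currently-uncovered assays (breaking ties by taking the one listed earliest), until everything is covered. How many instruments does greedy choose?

Greedy: pick G7 (covers 8 new) → pick G5 (covers 3 new) → pick G1 (covers 1 new). Total picks: 3.
(The true minimum cover uses only 2 instruments, so greedy is not optimal here.)

3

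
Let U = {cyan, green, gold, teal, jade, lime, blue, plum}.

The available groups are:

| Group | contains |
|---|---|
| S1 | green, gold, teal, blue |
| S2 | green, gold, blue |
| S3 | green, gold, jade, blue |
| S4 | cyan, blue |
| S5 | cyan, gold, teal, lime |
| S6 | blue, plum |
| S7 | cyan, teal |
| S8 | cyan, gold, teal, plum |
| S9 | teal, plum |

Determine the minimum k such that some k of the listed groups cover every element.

S3 and S5 and S6 together: S3 ∪ S5 ∪ S6 = {cyan, green, gold, teal, jade, lime, blue, plum} — every element is covered.
Only S3 contains jade, so S3 is forced; the remaining 4 elements need at least 2 more groups (each remaining group adds at most 3) — so at least 3 groups are needed, and 3 is optimal.

3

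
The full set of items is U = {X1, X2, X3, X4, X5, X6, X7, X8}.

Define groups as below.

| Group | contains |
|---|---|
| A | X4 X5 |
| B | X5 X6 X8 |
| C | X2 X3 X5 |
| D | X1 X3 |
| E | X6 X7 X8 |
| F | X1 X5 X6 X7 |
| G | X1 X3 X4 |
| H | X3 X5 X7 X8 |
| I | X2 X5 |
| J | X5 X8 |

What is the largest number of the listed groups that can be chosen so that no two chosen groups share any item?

E, G, I are pairwise disjoint (E={X6,X7,X8}; G={X1,X3,X4}; I={X2,X5}).
Every remaining group overlaps one of these, and no 4 of the listed groups are pairwise disjoint, so 3 is the maximum.

3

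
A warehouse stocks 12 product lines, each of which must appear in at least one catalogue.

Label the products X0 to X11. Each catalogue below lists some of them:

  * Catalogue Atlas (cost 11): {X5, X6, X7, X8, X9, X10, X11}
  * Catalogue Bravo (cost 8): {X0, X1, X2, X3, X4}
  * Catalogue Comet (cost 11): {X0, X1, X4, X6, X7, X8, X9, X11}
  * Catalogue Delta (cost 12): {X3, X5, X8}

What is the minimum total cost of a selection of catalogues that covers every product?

Atlas, Bravo together cover every product (Atlas ∪ Bravo = {X0, X1, X2, X3, X4, X5, X6, X7, X8, X9, X10, X11}); total cost 11 + 8 = 19.
The greedy pick Comet, Bravo, Atlas costs 30; no covering selection beats 19.

19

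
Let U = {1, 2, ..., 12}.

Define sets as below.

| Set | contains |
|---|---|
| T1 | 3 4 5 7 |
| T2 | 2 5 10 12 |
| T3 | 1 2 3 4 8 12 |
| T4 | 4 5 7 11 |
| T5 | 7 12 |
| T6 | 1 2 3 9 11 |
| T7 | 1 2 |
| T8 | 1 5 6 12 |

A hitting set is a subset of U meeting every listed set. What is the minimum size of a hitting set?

3

The 3 elements {1, 2, 7} hit every set.
No choice of 2 elements meets every set, so 3 is the minimum.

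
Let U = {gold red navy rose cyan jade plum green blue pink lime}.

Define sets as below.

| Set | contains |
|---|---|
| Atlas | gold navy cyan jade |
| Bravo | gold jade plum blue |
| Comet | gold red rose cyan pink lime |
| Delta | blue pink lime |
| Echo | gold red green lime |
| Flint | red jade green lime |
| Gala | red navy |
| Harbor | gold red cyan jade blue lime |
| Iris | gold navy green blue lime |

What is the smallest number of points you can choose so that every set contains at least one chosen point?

3

H = {gold, navy, lime} meets every set (each contains at least one member of H), and |H| = 3.
No choice of 2 points meets every set, so 3 is the minimum.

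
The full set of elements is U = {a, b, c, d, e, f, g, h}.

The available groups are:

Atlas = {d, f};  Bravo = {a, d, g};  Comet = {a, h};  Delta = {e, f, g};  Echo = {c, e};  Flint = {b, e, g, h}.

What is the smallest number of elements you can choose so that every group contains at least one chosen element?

Take T = {a, d, e}. Each listed group contains at least one of these, so T is a hitting set of size 3.
The groups Atlas, Comet, Echo are pairwise disjoint, so any hitting set needs a separate element for each — at least 3. Hence 3 is optimal.

3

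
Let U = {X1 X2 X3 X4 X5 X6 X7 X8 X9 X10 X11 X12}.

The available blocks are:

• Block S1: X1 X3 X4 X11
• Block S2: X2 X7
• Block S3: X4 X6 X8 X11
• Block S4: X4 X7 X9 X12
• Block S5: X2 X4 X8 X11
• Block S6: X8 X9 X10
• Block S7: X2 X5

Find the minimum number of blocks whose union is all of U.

S1, S3, S4, S6, and S7 cover everything between them: the union {X1, X2, X3, X4, X5, X6, X7, X8, X9, X10, X11, X12} is all of U.
No 4 of the 7 blocks cover everything (all 35 combinations miss at least one element), so 5 is optimal.

5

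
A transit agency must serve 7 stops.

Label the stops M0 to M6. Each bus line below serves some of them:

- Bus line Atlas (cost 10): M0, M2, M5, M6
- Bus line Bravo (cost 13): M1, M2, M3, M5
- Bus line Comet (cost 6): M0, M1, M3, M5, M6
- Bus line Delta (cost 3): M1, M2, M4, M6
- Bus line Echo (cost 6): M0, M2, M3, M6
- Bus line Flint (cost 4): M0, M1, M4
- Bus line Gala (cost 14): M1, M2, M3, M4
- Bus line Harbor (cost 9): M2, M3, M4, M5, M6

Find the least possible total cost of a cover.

9

Comet, Delta together cover every stop (Comet ∪ Delta = {M0, M1, M2, M3, M4, M5, M6}); total cost 6 + 3 = 9.
No covering selection has total cost below 9.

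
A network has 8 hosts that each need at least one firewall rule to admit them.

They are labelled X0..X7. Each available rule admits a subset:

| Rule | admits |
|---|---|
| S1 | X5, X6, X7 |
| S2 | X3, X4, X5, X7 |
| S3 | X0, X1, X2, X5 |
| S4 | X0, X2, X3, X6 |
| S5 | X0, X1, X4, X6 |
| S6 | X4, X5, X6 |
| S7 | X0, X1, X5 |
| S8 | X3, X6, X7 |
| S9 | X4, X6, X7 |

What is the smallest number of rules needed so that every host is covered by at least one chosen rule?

S3 and S4 and S9 together: S3 ∪ S4 ∪ S9 = {X0, X1, X2, X3, X4, X5, X6, X7} — every host is covered.
No 2 of the 9 rules cover everything (all 36 combinations miss at least one host), so 3 is optimal.

3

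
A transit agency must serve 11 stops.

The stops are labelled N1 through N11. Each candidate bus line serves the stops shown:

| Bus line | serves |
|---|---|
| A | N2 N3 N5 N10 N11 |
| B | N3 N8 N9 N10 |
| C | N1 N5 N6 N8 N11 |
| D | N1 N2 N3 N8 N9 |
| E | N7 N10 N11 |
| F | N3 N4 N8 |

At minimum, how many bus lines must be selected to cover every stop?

4

Take {C, D, E, F}. Their union is {N1, N2, N3, N4, N5, N6, N7, N8, N9, N10, N11}, which is all 11 stops.
No 3 of the 6 bus lines cover everything (all 20 combinations miss at least one stop), so 4 is optimal.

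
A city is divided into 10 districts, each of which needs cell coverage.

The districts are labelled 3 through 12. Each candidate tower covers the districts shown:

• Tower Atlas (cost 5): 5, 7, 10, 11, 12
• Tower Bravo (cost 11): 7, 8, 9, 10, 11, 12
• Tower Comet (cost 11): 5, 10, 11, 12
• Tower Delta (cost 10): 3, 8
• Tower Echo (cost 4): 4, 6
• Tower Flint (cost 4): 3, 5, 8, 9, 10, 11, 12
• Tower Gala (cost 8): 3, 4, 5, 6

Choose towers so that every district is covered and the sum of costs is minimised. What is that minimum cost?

13

Atlas, Echo, Flint together cover every district (Atlas ∪ Echo ∪ Flint = {3, 4, 5, 6, 7, 8, 9, 10, 11, 12}); total cost 5 + 4 + 4 = 13.
No covering selection has total cost below 13.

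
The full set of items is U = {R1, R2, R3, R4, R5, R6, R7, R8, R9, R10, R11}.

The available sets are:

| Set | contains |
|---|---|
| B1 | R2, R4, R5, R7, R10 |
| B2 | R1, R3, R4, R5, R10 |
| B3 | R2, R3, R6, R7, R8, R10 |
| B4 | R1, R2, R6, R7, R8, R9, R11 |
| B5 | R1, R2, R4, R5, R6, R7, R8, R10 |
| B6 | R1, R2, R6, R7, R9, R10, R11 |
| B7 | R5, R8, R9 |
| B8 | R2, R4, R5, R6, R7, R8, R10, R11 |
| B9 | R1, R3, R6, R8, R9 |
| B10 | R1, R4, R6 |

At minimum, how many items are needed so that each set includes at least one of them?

Take H = {R5, R6}. Each listed set contains at least one of these, so H is a hitting set of size 2.
The sets B1, B9 are pairwise disjoint, so any hitting set needs a separate item for each — at least 2. Hence 2 is optimal.

2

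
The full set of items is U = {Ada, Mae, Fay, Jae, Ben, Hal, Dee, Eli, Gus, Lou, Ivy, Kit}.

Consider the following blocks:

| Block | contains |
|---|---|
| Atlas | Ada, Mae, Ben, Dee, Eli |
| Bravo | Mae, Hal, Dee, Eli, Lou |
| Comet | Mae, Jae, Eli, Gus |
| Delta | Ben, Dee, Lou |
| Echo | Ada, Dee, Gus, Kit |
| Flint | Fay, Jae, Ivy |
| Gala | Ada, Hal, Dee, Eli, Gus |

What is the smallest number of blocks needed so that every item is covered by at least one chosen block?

4

Atlas and Bravo and Echo and Flint together: Atlas ∪ Bravo ∪ Echo ∪ Flint = {Ada, Mae, Fay, Jae, Ben, Hal, Dee, Eli, Gus, Lou, Ivy, Kit} — every item is covered.
No 3 of the 7 blocks cover everything (all 35 combinations miss at least one item), so 4 is optimal.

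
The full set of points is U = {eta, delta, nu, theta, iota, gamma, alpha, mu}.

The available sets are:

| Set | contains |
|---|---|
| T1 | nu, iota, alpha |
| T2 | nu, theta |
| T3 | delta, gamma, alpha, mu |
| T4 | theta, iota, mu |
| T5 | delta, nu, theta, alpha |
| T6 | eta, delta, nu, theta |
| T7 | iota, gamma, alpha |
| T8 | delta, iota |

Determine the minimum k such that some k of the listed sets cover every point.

Take {T3, T6, T8}. Their union is {eta, delta, nu, theta, iota, gamma, alpha, mu}, which is all 8 points.
Only T6 contains eta, so T6 is forced; the remaining 4 points need at least 2 more sets (each remaining set adds at most 3) — so at least 3 sets are needed, and 3 is optimal.

3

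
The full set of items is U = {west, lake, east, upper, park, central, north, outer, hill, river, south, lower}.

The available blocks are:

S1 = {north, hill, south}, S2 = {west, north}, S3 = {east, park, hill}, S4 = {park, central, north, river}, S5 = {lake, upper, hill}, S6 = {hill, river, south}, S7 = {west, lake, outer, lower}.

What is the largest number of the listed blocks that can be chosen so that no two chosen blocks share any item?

2

S1, S7 are pairwise disjoint (S1={north,hill,south}; S7={west,lake,outer,lower}).
Every remaining block overlaps one of these, and no 3 of the listed blocks are pairwise disjoint, so 2 is the maximum.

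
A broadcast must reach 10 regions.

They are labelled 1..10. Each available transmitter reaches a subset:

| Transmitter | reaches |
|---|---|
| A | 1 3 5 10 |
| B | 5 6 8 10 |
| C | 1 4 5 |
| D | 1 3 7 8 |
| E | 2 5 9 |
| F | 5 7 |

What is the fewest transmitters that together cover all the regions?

4

Take {B, C, D, E}. Their union is {1, 2, 3, 4, 5, 6, 7, 8, 9, 10}, which is all 10 regions.
Only C contains 4, so C is forced; the remaining 7 regions need at least 3 more transmitters (each remaining transmitter adds at most 3) — so at least 4 transmitters are needed, and 4 is optimal.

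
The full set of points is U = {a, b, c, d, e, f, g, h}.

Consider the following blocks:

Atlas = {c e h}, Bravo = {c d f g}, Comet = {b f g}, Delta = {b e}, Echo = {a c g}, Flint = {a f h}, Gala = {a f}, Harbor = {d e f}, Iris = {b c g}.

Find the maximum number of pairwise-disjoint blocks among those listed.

Delta, Echo are pairwise disjoint (Delta={b,e}; Echo={a,c,g}).
Every remaining block overlaps one of these, and no 3 of the listed blocks are pairwise disjoint, so 2 is the maximum.

2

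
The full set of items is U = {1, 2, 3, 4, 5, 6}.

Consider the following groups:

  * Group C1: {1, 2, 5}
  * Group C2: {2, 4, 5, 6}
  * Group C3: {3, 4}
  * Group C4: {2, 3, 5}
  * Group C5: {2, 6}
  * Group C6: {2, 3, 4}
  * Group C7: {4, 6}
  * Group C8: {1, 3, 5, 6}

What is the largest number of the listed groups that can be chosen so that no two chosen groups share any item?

C3, C5 are pairwise disjoint (C3={3,4}; C5={2,6}).
Every remaining group overlaps one of these, and no 3 of the listed groups are pairwise disjoint, so 2 is the maximum.

2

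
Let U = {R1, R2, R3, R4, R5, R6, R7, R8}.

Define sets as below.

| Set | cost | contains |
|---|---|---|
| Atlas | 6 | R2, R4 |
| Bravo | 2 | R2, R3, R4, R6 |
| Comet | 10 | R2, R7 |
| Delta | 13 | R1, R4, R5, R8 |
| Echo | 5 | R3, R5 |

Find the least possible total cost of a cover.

Bravo, Comet, Delta together cover every point (Bravo ∪ Comet ∪ Delta = {R1, R2, R3, R4, R5, R6, R7, R8}); total cost 2 + 10 + 13 = 25.
No covering selection has total cost below 25.

25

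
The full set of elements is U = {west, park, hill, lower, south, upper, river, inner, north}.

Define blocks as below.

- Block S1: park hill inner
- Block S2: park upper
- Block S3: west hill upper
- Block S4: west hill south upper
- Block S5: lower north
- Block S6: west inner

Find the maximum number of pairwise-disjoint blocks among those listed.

3

S2, S5, S6 are pairwise disjoint (S2={park,upper}; S5={lower,north}; S6={west,inner}).
Every remaining block overlaps one of these, and no 4 of the listed blocks are pairwise disjoint, so 3 is the maximum.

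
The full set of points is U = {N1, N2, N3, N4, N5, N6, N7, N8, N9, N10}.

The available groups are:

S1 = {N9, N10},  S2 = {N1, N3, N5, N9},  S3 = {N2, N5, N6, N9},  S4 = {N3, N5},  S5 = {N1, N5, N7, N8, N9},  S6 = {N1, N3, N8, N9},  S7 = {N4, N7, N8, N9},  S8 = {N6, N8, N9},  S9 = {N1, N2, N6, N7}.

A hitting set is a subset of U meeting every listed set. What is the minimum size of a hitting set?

The 3 points {N2, N5, N9} hit every group.
The groups S1, S4, S9 are pairwise disjoint, so any hitting set needs a separate point for each — at least 3. Hence 3 is optimal.

3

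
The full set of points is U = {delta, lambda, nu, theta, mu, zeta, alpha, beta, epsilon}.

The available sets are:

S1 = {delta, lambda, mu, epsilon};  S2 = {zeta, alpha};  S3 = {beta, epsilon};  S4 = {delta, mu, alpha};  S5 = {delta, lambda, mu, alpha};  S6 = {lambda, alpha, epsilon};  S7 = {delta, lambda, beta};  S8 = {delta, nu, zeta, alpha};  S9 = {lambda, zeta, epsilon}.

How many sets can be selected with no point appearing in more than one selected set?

S2, S7 are pairwise disjoint (S2={zeta,alpha}; S7={delta,lambda,beta}).
Every remaining set overlaps one of these, and no 3 of the listed sets are pairwise disjoint, so 2 is the maximum.

2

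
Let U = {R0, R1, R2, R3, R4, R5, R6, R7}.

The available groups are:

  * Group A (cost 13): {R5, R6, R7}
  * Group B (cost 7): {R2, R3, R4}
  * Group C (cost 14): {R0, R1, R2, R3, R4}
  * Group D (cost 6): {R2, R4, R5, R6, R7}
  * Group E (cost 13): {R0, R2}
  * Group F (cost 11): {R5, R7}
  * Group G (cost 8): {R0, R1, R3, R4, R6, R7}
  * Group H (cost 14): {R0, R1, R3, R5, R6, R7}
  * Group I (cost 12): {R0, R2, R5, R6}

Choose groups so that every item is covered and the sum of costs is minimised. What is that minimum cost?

D, G together cover every item (D ∪ G = {R0, R1, R2, R3, R4, R5, R6, R7}); total cost 6 + 8 = 14.
No covering selection has total cost below 14.

14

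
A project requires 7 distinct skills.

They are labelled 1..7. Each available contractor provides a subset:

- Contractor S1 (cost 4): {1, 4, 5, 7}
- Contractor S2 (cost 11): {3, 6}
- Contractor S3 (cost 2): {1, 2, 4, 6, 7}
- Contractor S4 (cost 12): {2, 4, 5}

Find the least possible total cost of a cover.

S1, S2, S3 together cover every skill (S1 ∪ S2 ∪ S3 = {1, 2, 3, 4, 5, 6, 7}); total cost 4 + 11 + 2 = 17.
No covering selection has total cost below 17.

17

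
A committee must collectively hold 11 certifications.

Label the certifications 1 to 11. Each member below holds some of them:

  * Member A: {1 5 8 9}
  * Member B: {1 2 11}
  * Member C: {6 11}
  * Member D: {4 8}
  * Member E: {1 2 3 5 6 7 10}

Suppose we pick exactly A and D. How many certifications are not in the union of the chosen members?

Union of A, D = {1, 4, 5, 8, 9}.
Not covered: 2, 3, 6, 7, 10, 11 — 6 certifications.

6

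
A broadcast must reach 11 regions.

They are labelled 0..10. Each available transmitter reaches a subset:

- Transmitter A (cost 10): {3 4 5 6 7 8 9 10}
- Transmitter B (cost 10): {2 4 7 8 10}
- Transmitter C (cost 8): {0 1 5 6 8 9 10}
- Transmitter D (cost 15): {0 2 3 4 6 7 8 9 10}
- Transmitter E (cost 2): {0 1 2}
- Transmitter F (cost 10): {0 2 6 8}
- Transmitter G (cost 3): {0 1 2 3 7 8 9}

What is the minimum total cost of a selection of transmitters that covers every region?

A, E together cover every region (A ∪ E = {0, 1, 2, 3, 4, 5, 6, 7, 8, 9, 10}); total cost 10 + 2 = 12.
The greedy pick G, A costs 13; no covering selection beats 12.

12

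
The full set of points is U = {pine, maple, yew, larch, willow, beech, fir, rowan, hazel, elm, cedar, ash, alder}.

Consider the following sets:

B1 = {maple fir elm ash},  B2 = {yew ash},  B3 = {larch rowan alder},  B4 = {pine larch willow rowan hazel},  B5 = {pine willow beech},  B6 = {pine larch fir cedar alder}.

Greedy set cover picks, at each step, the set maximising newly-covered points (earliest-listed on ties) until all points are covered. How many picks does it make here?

5

Greedy: pick B4 (covers 5 new) → pick B1 (covers 4 new) → pick B6 (covers 2 new) → pick B2 (covers 1 new) → pick B5 (covers 1 new). Total picks: 5.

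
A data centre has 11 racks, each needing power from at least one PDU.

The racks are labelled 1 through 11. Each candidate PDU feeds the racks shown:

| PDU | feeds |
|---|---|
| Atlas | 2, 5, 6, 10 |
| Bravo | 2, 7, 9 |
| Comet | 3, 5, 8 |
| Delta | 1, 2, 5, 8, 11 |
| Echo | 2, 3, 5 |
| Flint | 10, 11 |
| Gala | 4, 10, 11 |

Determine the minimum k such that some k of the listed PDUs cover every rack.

Take {Atlas, Bravo, Delta, Echo, Gala}. Their union is {1, 2, 3, 4, 5, 6, 7, 8, 9, 10, 11}, which is all 11 racks.
No 4 of the 7 PDUs cover everything (all 35 combinations miss at least one rack), so 5 is optimal.

5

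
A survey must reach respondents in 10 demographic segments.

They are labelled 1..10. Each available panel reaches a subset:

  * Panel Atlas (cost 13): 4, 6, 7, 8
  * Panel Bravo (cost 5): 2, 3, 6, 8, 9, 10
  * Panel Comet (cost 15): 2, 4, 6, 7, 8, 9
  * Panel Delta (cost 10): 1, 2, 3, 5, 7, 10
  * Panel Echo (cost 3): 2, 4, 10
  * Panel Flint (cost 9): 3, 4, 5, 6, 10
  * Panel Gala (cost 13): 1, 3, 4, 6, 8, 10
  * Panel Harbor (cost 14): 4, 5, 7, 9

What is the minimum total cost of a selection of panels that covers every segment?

18

Bravo, Delta, Echo together cover every segment (Bravo ∪ Delta ∪ Echo = {1, 2, 3, 4, 5, 6, 7, 8, 9, 10}); total cost 5 + 10 + 3 = 18.
No covering selection has total cost below 18.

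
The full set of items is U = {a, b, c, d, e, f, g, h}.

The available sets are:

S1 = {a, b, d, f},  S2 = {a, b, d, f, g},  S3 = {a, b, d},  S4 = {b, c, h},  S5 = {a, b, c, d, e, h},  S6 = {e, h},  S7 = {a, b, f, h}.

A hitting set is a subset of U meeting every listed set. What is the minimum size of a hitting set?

T = {d, h} meets every set (each contains at least one member of T), and |T| = 2.
The sets S2, S6 are pairwise disjoint, so any hitting set needs a separate item for each — at least 2. Hence 2 is optimal.

2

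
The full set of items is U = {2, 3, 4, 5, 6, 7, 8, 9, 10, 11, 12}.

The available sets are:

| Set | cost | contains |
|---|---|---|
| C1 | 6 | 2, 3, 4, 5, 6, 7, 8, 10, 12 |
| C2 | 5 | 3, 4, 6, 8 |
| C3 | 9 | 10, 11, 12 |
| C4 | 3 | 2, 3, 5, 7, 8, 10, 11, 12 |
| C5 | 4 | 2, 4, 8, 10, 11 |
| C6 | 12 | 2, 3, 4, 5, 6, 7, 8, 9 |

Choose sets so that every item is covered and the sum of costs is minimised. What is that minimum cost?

C4, C6 together cover every item (C4 ∪ C6 = {2, 3, 4, 5, 6, 7, 8, 9, 10, 11, 12}); total cost 3 + 12 = 15.
The greedy pick C4, C2, C6 costs 20; no covering selection beats 15.

15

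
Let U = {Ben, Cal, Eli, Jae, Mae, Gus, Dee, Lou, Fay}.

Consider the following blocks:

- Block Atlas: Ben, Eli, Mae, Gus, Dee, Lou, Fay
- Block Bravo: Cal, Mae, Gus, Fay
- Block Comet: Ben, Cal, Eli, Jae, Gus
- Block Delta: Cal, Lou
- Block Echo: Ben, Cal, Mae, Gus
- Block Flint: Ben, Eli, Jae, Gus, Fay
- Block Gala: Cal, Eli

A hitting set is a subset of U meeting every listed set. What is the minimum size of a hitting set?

The 2 items {Cal, Eli} hit every block.
The blocks Delta, Flint are pairwise disjoint, so any hitting set needs a separate item for each — at least 2. Hence 2 is optimal.

2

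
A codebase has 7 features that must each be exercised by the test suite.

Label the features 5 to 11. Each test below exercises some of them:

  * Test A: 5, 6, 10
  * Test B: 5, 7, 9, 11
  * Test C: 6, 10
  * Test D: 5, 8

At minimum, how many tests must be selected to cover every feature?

B and C and D together: B ∪ C ∪ D = {5, 6, 7, 8, 9, 10, 11} — every feature is covered.
Only B contains 7, so B is forced; the remaining 3 features need at least 2 more tests (each remaining test adds at most 2) — so at least 3 tests are needed, and 3 is optimal.

3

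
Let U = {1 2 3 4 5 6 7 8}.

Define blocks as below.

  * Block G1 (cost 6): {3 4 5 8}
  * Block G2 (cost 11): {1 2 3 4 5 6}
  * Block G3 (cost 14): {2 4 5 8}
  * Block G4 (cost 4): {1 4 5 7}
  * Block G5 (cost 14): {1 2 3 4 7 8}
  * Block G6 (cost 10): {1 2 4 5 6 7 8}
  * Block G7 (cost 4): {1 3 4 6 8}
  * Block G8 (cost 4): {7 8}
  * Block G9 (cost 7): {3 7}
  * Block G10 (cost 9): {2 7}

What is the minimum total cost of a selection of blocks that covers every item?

G6, G7 together cover every item (G6 ∪ G7 = {1, 2, 3, 4, 5, 6, 7, 8}); total cost 10 + 4 = 14.
The greedy pick G7, G4, G10 costs 17; no covering selection beats 14.

14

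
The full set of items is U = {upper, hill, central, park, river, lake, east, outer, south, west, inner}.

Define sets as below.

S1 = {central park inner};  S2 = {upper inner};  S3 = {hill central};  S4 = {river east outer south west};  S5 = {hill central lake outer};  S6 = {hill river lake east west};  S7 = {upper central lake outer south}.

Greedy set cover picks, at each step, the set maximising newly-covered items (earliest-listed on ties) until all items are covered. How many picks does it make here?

4

Greedy: pick S4 (covers 5 new) → pick S1 (covers 3 new) → pick S5 (covers 2 new) → pick S2 (covers 1 new). Total picks: 4.
(The true minimum cover uses only 3 sets, so greedy is not optimal here.)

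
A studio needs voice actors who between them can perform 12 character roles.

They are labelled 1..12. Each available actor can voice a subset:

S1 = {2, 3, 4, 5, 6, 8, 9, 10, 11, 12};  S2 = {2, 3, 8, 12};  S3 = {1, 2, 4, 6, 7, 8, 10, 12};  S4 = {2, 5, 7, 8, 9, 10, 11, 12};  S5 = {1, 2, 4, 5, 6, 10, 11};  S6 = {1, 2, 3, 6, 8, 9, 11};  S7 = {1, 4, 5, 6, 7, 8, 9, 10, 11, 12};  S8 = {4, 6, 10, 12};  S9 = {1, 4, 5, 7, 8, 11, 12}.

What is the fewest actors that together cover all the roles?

2

S6 and S7 together: S6 ∪ S7 = {1, 2, 3, 4, 5, 6, 7, 8, 9, 10, 11, 12} — every role is covered.
No single actor has all 12 roles (the largest, S1, has 10), so 2 is optimal.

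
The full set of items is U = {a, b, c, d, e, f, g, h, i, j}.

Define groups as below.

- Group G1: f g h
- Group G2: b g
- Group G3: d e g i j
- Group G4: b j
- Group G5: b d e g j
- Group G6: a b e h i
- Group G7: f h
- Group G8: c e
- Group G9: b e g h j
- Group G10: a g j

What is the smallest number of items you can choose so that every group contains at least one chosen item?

Take T = {b, e, h, j}. Each listed group contains at least one of these, so T is a hitting set of size 4.
No choice of 3 items meets every group, so 4 is the minimum.

4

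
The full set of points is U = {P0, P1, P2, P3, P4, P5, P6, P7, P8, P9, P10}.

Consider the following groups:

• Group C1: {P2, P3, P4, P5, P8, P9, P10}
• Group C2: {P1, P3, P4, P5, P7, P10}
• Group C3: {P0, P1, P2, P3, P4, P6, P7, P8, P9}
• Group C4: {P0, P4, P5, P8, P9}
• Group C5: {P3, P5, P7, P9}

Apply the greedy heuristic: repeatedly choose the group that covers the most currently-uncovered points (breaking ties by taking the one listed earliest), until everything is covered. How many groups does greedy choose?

Greedy: pick C3 (covers 9 new) → pick C1 (covers 2 new). Total picks: 2.

2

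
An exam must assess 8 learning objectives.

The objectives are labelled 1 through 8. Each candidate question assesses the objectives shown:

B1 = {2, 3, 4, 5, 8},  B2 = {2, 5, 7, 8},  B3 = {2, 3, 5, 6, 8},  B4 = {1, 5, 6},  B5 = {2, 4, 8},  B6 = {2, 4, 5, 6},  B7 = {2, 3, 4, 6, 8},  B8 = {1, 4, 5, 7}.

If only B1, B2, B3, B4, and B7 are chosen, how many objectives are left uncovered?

Union of B1, B2, B3, B4, B7 = {1, 2, 3, 4, 5, 6, 7, 8} — that's every objective, so 0 are uncovered.

0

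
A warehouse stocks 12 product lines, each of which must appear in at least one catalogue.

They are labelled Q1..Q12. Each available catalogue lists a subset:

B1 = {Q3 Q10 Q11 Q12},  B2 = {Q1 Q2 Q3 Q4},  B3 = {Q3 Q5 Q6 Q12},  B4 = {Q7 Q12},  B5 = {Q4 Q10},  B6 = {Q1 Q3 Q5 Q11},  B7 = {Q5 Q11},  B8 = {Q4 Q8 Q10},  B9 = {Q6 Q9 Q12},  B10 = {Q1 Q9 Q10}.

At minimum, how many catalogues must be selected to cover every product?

5

B2 and B4 and B6 and B8 and B9 together: B2 ∪ B4 ∪ B6 ∪ B8 ∪ B9 = {Q1, Q2, Q3, Q4, Q5, Q6, Q7, Q8, Q9, Q10, Q11, Q12} — every product is covered.
No 4 of the 10 catalogues cover everything (all 210 combinations miss at least one product), so 5 is optimal.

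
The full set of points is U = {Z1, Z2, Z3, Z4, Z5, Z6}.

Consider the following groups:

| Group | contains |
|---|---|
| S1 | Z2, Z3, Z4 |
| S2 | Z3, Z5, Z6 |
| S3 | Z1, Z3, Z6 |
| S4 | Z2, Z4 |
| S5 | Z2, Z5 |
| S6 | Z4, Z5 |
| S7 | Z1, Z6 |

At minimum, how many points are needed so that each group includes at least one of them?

Take H = {Z2, Z5, Z6}. Each listed group contains at least one of these, so H is a hitting set of size 3.
No choice of 2 points meets every group, so 3 is the minimum.

3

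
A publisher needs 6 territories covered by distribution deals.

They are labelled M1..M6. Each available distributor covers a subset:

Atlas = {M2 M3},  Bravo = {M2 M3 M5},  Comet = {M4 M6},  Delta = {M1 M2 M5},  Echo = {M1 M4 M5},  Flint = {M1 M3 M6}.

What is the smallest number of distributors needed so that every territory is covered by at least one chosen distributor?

Bravo and Comet and Flint together: Bravo ∪ Comet ∪ Flint = {M1, M2, M3, M4, M5, M6} — every territory is covered.
No 2 of the 6 distributors cover everything (all 15 combinations miss at least one territory), so 3 is optimal.

3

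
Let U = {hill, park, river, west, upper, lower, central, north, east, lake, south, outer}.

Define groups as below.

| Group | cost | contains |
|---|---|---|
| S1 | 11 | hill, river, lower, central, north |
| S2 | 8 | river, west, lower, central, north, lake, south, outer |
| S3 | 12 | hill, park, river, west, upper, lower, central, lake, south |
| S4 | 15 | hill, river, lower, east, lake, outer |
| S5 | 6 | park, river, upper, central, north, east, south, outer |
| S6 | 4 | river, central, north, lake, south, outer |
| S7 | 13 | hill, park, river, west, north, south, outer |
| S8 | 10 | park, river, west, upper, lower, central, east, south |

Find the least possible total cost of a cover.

S3, S5 together cover every point (S3 ∪ S5 = {hill, park, river, west, upper, lower, central, north, east, lake, south, outer}); total cost 12 + 6 = 18.
The greedy pick S6, S5, S2, S1 costs 29; no covering selection beats 18.

18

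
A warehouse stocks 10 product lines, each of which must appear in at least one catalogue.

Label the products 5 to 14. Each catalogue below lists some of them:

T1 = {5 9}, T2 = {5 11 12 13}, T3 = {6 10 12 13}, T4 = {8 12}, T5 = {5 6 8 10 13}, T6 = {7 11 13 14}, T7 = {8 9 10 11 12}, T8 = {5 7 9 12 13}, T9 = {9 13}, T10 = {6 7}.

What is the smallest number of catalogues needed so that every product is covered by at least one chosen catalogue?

Take {T5, T6, T8}. Their union is {5, 6, 7, 8, 9, 10, 11, 12, 13, 14}, which is all 10 products.
Only T6 contains 14, so T6 is forced; the remaining 6 products need at least 2 more catalogues (each remaining catalogue adds at most 4) — so at least 3 catalogues are needed, and 3 is optimal.

3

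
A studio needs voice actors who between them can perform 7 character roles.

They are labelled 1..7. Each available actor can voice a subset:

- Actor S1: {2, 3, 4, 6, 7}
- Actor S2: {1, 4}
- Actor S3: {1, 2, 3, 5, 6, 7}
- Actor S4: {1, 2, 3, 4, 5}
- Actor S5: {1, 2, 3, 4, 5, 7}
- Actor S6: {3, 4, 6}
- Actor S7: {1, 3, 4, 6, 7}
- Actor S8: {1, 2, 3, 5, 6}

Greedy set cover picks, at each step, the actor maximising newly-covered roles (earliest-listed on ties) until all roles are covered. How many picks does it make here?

Greedy: pick S3 (covers 6 new) → pick S1 (covers 1 new). Total picks: 2.

2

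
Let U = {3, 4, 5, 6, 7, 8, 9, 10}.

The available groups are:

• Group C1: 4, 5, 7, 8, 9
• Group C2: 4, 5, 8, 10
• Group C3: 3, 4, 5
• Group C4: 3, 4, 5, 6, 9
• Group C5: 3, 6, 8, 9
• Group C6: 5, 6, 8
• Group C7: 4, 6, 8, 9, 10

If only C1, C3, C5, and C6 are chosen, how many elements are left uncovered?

1

Union of C1, C3, C5, C6 = {3, 4, 5, 6, 7, 8, 9}.
Not covered: 10 — 1 element.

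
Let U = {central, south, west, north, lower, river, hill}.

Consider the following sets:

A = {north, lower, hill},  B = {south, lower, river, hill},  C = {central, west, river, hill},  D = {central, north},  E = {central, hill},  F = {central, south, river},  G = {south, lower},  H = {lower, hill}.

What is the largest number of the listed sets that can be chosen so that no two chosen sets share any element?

E, G are pairwise disjoint (E={central,hill}; G={south,lower}).
Every remaining set overlaps one of these, and no 3 of the listed sets are pairwise disjoint, so 2 is the maximum.

2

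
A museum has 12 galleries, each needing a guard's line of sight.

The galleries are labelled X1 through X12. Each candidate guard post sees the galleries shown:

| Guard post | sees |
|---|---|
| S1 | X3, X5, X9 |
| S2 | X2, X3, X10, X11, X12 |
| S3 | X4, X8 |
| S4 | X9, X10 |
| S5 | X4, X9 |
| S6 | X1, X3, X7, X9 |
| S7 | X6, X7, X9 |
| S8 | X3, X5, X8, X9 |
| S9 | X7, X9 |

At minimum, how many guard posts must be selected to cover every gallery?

Take {S2, S5, S6, S7, S8}. Their union is {X1, X2, X3, X4, X5, X6, X7, X8, X9, X10, X11, X12}, which is all 12 galleries.
No 4 of the 9 guard posts cover everything (all 126 combinations miss at least one gallery), so 5 is optimal.

5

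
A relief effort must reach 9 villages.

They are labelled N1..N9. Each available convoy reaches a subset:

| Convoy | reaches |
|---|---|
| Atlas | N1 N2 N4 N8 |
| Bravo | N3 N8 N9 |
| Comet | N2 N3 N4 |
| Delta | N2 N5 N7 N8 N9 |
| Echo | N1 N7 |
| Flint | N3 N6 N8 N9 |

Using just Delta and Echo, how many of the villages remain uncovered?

3

Union of Delta, Echo = {N1, N2, N5, N7, N8, N9}.
Not covered: N3, N4, N6 — 3 villages.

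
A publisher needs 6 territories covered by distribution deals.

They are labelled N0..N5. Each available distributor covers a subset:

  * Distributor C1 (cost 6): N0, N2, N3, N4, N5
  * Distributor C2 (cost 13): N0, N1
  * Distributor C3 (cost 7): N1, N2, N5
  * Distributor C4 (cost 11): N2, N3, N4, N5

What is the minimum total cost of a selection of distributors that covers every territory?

C1, C3 together cover every territory (C1 ∪ C3 = {N0, N1, N2, N3, N4, N5}); total cost 6 + 7 = 13.
No covering selection has total cost below 13.

13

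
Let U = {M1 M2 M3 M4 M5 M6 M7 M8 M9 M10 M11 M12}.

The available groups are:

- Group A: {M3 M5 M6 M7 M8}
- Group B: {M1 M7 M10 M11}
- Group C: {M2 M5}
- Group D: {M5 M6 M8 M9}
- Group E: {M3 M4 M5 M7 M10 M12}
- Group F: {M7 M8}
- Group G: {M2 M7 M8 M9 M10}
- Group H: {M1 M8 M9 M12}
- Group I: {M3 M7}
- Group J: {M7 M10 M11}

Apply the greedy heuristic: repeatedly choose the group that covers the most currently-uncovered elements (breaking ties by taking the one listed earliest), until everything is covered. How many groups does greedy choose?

Greedy: pick E (covers 6 new) → pick D (covers 3 new) → pick B (covers 2 new) → pick C (covers 1 new). Total picks: 4.

4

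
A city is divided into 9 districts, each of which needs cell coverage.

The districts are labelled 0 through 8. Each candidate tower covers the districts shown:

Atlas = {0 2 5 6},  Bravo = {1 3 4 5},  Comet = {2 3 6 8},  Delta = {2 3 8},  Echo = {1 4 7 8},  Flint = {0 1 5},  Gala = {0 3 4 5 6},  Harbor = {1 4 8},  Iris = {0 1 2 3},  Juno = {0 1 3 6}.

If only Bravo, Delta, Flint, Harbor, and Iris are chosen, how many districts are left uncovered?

2

Union of Bravo, Delta, Flint, Harbor, Iris = {0, 1, 2, 3, 4, 5, 8}.
Not covered: 6, 7 — 2 districts.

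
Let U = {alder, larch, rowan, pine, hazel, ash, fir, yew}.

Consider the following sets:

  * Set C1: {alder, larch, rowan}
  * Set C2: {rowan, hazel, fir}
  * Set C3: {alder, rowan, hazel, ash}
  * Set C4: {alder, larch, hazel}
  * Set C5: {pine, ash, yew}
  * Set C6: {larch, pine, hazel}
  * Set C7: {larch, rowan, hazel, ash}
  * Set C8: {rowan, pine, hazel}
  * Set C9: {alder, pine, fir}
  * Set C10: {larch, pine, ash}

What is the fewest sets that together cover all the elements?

Take {C5, C7, C9}. Their union is {alder, larch, rowan, pine, hazel, ash, fir, yew}, which is all 8 elements.
Only C5 contains yew, so C5 is forced; the remaining 5 elements need at least 2 more sets (each remaining set adds at most 3) — so at least 3 sets are needed, and 3 is optimal.

3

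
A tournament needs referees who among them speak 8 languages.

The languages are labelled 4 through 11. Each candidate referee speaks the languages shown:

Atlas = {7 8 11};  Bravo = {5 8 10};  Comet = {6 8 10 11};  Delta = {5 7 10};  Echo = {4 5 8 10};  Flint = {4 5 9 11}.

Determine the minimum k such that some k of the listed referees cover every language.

Comet and Delta and Flint together: Comet ∪ Delta ∪ Flint = {4, 5, 6, 7, 8, 9, 10, 11} — every language is covered.
Only Comet contains 6, so Comet is forced; the remaining 4 languages need at least 2 more referees (each remaining referee adds at most 3) — so at least 3 referees are needed, and 3 is optimal.

3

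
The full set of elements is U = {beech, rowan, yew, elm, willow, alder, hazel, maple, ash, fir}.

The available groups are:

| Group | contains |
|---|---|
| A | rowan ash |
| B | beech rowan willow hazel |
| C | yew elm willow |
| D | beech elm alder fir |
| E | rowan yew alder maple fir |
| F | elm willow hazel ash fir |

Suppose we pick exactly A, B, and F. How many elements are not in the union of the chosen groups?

3

Union of A, B, F = {beech, rowan, elm, willow, hazel, ash, fir}.
Not covered: yew, alder, maple — 3 elements.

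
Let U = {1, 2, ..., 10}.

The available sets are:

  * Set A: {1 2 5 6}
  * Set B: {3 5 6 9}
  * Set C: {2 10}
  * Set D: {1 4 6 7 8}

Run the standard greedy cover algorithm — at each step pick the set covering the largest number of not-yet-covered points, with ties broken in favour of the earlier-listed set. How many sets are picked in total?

Greedy: pick D (covers 5 new) → pick B (covers 3 new) → pick C (covers 2 new). Total picks: 3.

3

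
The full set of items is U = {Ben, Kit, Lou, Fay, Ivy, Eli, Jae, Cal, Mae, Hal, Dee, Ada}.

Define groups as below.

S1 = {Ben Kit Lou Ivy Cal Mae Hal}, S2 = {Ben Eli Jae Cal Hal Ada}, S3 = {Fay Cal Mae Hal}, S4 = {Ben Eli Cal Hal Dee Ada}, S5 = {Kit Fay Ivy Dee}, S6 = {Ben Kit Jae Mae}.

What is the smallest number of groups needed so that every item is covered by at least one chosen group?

3

Take {S1, S2, S5}. Their union is {Ben, Kit, Lou, Fay, Ivy, Eli, Jae, Cal, Mae, Hal, Dee, Ada}, which is all 12 items.
Only S1 contains Lou, so S1 is forced; the remaining 5 items need at least 2 more groups (each remaining group adds at most 3) — so at least 3 groups are needed, and 3 is optimal.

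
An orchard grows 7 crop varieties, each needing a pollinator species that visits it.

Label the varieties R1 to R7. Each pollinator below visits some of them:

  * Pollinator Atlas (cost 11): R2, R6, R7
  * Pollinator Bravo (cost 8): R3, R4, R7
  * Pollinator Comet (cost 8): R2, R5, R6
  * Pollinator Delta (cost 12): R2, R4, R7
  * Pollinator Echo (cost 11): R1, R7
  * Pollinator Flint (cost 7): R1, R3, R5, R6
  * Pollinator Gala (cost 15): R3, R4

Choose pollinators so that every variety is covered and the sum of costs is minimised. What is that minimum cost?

Delta, Flint together cover every variety (Delta ∪ Flint = {R1, R2, R3, R4, R5, R6, R7}); total cost 12 + 7 = 19.
The greedy pick Flint, Bravo, Comet costs 23; no covering selection beats 19.

19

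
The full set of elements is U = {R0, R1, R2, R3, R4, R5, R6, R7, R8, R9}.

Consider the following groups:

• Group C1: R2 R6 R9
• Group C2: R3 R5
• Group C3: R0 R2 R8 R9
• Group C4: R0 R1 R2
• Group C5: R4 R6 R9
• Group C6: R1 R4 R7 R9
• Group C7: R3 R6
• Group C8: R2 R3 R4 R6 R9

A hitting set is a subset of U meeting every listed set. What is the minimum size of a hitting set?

3

Take H = {R0, R3, R9}. Each listed group contains at least one of these, so H is a hitting set of size 3.
The groups C2, C4, C5 are pairwise disjoint, so any hitting set needs a separate element for each — at least 3. Hence 3 is optimal.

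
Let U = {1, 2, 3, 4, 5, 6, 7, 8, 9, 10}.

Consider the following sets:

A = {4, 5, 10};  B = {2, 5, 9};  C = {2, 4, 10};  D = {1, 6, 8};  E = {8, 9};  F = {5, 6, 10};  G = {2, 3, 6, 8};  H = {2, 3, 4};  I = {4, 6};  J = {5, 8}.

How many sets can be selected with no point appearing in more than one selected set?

E, F, H are pairwise disjoint (E={8,9}; F={5,6,10}; H={2,3,4}).
Every remaining set overlaps one of these, and no 4 of the listed sets are pairwise disjoint, so 3 is the maximum.

3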